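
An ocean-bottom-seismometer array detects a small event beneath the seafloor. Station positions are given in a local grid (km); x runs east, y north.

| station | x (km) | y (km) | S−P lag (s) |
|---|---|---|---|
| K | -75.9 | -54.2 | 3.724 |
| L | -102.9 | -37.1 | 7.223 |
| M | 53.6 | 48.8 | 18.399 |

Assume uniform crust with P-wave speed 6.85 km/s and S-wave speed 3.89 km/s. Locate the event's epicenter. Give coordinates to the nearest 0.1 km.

x ≈ -52.6 km, y ≈ -78.3 km

Distance from S−P lag: d = Δt · v_P v_S / (v_P − v_S) = Δt · (6.85·3.89)/(6.85−3.89) ≈ 9.0022·Δt.
So d_K = 33.52, d_L = 65.02, d_M = 165.63 km.
Circle about each station: (x + 75.9)² + (y + 54.2)² = 33.52²; (x + 102.9)² + (y + 37.1)² = 65.02²; (x − 53.6)² + (y − 48.8)² = 165.63².
Subtracting the K equation from the L and M equations removes the quadratic terms:
-54.0 x + 34.2 y = 162.36
259.0 x + 206.0 y = -29753.76
Solving the 2×2 system: x ≈ -52.6, y ≈ -78.3 km.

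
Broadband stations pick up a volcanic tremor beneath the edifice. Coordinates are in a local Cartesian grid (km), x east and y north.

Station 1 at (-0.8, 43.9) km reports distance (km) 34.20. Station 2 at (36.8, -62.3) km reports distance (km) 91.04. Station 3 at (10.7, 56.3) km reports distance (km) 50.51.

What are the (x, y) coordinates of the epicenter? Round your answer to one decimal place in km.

(-14.8, 12.7)

Circle about each station: (x + 0.8)² + (y − 43.9)² = 34.20²; (x − 36.8)² + (y + 62.3)² = 91.04²; (x − 10.7)² + (y − 56.3)² = 50.51².
Subtracting the Station 1 equation from the Station 2 and Station 3 equations removes the quadratic terms:
75.2 x − 212.4 y = -3810.96
23.0 x + 24.8 y = -25.29
Solving the 2×2 system: x ≈ -14.8, y ≈ 12.7 km.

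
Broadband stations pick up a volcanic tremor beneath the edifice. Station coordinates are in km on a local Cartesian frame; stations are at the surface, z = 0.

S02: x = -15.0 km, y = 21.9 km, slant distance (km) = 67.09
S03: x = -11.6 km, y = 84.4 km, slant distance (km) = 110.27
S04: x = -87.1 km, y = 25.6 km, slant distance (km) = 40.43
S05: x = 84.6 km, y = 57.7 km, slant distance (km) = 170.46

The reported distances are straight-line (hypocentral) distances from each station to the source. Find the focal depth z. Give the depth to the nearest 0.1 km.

Each station gives a sphere (x−x_i)² + (y−y_i)² + z² = d_i² (stations at z=0).
Subtracting the S02 sphere from S03 and S04: z² cancels, leaving linear equations in x and y:
6.8 x + 125.0 y = -1105.09
-144.2 x + 7.4 y = 10403.64
Solving: x ≈ -72.399, y ≈ -4.902 km (keep extra digits for the depth step; rounded: -72.4, -4.9).
Then from the S02 sphere: z² = 67.09² − (x + 15.0)² − (y − 21.9)² with x = -72.399, y = -4.902, so z ≈ 22.092 ≈ 22.1 km.
Check against S05 (with the unrounded solution): distance 170.46 ≈ 170.46 km. ✓

depth ≈ 22.1 km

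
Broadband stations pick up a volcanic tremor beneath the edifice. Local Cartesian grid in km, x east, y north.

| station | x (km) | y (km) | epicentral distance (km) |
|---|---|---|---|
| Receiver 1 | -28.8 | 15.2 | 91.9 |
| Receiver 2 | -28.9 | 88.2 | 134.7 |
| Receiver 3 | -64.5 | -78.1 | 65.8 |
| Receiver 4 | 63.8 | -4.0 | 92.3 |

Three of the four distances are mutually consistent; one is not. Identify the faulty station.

Solve using three stations at a time. Using Receiver 1, Receiver 3, Receiver 4 (subtract circle equations pairwise → linear system) gives (x, y) ≈ (1.1, -71.8).
Distances from that point to each station vs reported:
  Receiver 1: calculated 91.9 vs reported 91.9 → residual 0.0 km
  Receiver 2: calculated 162.7 vs reported 134.7 → residual 28.0 km
  Receiver 3: calculated 65.9 vs reported 65.8 → residual 0.1 km
  Receiver 4: calculated 92.3 vs reported 92.3 → residual 0.0 km
Receiver 1, Receiver 3, Receiver 4 are mutually consistent (residuals ≈ 0); Receiver 2 is off by 28.0 km.

Receiver 2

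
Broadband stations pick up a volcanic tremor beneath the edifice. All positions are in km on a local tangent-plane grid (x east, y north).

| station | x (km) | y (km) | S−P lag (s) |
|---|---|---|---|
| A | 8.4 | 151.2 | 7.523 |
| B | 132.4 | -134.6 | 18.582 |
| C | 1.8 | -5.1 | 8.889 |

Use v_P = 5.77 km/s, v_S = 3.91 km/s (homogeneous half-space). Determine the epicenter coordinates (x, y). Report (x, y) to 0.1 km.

Distance from S−P lag: d = Δt · v_P v_S / (v_P − v_S) = Δt · (5.77·3.91)/(5.77−3.91) ≈ 12.1294·Δt.
So d_A = 91.25, d_B = 225.39, d_C = 107.82 km.
Circle about each station: (x − 8.4)² + (y − 151.2)² = 91.25²; (x − 132.4)² + (y + 134.6)² = 225.39²; (x − 1.8)² + (y + 5.1)² = 107.82².
Subtracting pairs of circle equations eliminates x²+y² and gives linear equations (the radical axes):
248.0 x − 571.6 y = -29759.17
-13.2 x − 312.6 y = -26201.34
Solving the 2×2 system: x ≈ 66.7, y ≈ 81.0 km.
Check against A (with the unrounded x, y): √((x − 8.4)²+(y − 151.2)²) = 91.25 ≈ 91.25 km. ✓

(66.7, 81.0)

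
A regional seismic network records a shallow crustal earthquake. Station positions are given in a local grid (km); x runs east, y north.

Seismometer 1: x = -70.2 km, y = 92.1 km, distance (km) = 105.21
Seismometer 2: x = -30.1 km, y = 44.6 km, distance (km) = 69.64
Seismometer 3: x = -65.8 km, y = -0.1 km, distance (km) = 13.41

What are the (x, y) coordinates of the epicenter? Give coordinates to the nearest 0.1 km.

-69.1 km east, -13.1 km north

Circle about each station: (x + 70.2)² + (y − 92.1)² = 105.21²; (x + 30.1)² + (y − 44.6)² = 69.64²; (x + 65.8)² + (y + 0.1)² = 13.41².
Subtracting pairs of circle equations eliminates x²+y² and gives linear equations (the radical axes):
80.2 x − 95.0 y = -4295.87
8.8 x − 184.4 y = 1808.52
Solving the 2×2 system: x ≈ -69.1, y ≈ -13.1 km.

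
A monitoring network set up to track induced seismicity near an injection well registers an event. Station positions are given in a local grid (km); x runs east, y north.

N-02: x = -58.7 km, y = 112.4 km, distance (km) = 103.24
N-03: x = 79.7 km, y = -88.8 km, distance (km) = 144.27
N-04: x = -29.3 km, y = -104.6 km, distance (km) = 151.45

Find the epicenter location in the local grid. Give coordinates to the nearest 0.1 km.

Circle about each station: (x + 58.7)² + (y − 112.4)² = 103.24²; (x − 79.7)² + (y + 88.8)² = 144.27²; (x + 29.3)² + (y + 104.6)² = 151.45².
Subtracting pairs of circle equations eliminates x²+y² and gives linear equations (the radical axes):
276.8 x − 402.4 y = -11997.26
58.8 x − 434.0 y = -16558.40
Solving the 2×2 system: x ≈ 15.1, y ≈ 40.2 km.

x ≈ 15.1 km, y ≈ 40.2 km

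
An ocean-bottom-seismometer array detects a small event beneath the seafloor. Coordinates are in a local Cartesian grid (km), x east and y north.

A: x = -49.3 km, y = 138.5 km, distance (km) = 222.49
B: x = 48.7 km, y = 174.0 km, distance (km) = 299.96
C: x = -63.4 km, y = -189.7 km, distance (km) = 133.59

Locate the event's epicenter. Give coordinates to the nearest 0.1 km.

Circle about each station: (x + 49.3)² + (y − 138.5)² = 222.49²; (x − 48.7)² + (y − 174.0)² = 299.96²; (x + 63.4)² + (y + 189.7)² = 133.59².
Subtracting the A equation from the B and C equations removes the quadratic terms:
196.0 x + 71.0 y = -29439.25
-28.2 x − 656.4 y = 50048.42
Solving the 2×2 system: x ≈ -124.5, y ≈ -70.9 km.

-124.5 km east, -70.9 km north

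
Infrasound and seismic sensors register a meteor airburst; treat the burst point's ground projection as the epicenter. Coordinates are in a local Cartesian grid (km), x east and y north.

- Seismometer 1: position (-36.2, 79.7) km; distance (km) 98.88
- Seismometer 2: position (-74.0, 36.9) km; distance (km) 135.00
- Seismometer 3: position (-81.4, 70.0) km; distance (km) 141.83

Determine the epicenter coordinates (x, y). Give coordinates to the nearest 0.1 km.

Circle about each station: (x + 36.2)² + (y − 79.7)² = 98.88²; (x + 74.0)² + (y − 36.9)² = 135.00²; (x + 81.4)² + (y − 70.0)² = 141.83².
Subtracting pairs of circle equations eliminates x²+y² and gives linear equations (the radical axes):
-75.6 x − 85.6 y = -9272.67
-90.4 x − 19.4 y = -6475.06
Solving the 2×2 system: x ≈ 59.7, y ≈ 55.6 km.

x ≈ 59.7 km, y ≈ 55.6 km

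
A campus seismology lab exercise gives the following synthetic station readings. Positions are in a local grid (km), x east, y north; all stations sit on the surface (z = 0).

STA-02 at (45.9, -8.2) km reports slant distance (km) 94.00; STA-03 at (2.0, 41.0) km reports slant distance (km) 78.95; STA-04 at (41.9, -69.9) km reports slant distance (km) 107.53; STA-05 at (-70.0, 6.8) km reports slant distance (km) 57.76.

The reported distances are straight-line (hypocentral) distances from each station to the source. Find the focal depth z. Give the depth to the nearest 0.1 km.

depth ≈ 43.8 km

Each station gives a sphere (x−x_i)² + (y−y_i)² + z² = d_i² (stations at z=0).
Subtracting the STA-02 sphere from STA-03 and STA-04: z² cancels, leaving linear equations in x and y:
-87.8 x + 98.4 y = 2113.85
-8.0 x − 123.4 y = 1740.87
Solving: x ≈ -37.185, y ≈ -11.697 km (keep extra digits for the depth step; rounded: -37.2, -11.7).
Then from the STA-02 sphere: z² = 94.00² − (x − 45.9)² − (y + 8.2)² with x = -37.185, y = -11.697, so z ≈ 43.825 ≈ 43.8 km.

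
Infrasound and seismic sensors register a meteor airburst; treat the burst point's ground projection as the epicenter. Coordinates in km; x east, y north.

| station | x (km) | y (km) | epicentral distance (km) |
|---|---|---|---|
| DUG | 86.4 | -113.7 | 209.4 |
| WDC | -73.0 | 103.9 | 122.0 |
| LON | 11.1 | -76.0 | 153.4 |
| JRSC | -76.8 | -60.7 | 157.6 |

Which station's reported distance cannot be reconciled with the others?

WDC

Solve using three stations at a time. Using DUG, LON, JRSC (subtract circle equations pairwise → linear system) gives (x, y) ≈ (-0.1, 77.0).
Distances from that point to each station vs reported:
  DUG: calculated 209.4 vs reported 209.4 → residual 0.0 km
  WDC: calculated 77.7 vs reported 122.0 → residual 44.3 km
  LON: calculated 153.4 vs reported 153.4 → residual 0.0 km
  JRSC: calculated 157.6 vs reported 157.6 → residual 0.0 km
DUG, LON, JRSC are mutually consistent (residuals ≈ 0); WDC is off by 44.3 km.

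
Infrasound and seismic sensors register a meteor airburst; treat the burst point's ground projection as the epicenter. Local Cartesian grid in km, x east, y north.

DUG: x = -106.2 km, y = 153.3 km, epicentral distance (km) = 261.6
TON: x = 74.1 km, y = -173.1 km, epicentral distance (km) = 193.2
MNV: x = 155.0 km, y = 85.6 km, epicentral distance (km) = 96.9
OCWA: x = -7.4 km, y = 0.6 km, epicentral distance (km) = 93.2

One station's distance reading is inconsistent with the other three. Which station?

Solve using three stations at a time. Using TON, MNV, OCWA (subtract circle equations pairwise → linear system) gives (x, y) ≈ (83.8, 19.9).
Distances from that point to each station vs reported:
  DUG: calculated 232.2 vs reported 261.6 → residual 29.4 km
  TON: calculated 193.2 vs reported 193.2 → residual 0.0 km
  MNV: calculated 96.9 vs reported 96.9 → residual 0.0 km
  OCWA: calculated 93.2 vs reported 93.2 → residual 0.0 km
TON, MNV, OCWA are mutually consistent (residuals ≈ 0); DUG is off by 29.4 km.

DUG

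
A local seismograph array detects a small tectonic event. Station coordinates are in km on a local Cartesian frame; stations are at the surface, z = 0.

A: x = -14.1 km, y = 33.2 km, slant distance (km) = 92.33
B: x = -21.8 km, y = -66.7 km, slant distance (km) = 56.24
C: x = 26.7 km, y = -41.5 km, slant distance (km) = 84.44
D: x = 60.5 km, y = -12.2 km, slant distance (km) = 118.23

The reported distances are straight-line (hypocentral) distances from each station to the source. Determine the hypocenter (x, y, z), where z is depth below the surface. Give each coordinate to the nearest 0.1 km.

x ≈ -45.0 km, y ≈ -41.5 km, depth ≈ 44.6 km

Each station gives a sphere (x−x_i)² + (y−y_i)² + z² = d_i² (stations at z=0).
Subtracting the A sphere from B and C: z² cancels, leaving linear equations in x and y:
-15.4 x − 199.8 y = 8984.97
81.6 x − 149.4 y = 2528.81
Solving: x ≈ -44.995, y ≈ -41.502 km (keep extra digits for the depth step; rounded: -45.0, -41.5).
Then from the A sphere: z² = 92.33² − (x + 14.1)² − (y − 33.2)² with x = -44.995, y = -41.502, so z ≈ 44.609 ≈ 44.6 km.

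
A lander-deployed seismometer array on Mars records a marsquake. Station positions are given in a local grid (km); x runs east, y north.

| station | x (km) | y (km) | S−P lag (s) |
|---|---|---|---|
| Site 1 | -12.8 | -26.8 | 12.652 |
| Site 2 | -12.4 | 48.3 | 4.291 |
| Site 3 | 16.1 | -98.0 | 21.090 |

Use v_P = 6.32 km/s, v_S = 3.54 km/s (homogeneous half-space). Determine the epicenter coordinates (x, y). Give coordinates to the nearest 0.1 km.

(13.0, 71.7)

Distance from S−P lag: d = Δt · v_P v_S / (v_P − v_S) = Δt · (6.32·3.54)/(6.32−3.54) ≈ 8.0478·Δt.
So d_Site 1 = 101.82, d_Site 2 = 34.53, d_Site 3 = 169.73 km.
Circle about each station: (x + 12.8)² + (y + 26.8)² = 101.82²; (x + 12.4)² + (y − 48.3)² = 34.53²; (x − 16.1)² + (y + 98.0)² = 169.73².
Subtracting the Site 1 equation from the Site 2 and Site 3 equations removes the quadratic terms:
0.8 x + 150.2 y = 10779.56
57.8 x − 142.4 y = -9459.83
Solving the 2×2 system: x ≈ 13.0, y ≈ 71.7 km.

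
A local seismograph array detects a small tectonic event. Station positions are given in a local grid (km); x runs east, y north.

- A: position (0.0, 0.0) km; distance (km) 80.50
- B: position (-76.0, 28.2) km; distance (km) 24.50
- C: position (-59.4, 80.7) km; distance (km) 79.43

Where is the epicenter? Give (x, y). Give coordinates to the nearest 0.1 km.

Circle about each station: x² + y² = 80.50²; (x + 76.0)² + (y − 28.2)² = 24.50²; (x + 59.4)² + (y − 80.7)² = 79.43².
Subtracting the A equation from the B and C equations removes the quadratic terms:
-152.0 x + 56.4 y = 12451.24
-118.8 x + 161.4 y = 10211.98
Solving the 2×2 system: x ≈ -80.4, y ≈ 4.1 km.

x ≈ -80.4 km, y ≈ 4.1 km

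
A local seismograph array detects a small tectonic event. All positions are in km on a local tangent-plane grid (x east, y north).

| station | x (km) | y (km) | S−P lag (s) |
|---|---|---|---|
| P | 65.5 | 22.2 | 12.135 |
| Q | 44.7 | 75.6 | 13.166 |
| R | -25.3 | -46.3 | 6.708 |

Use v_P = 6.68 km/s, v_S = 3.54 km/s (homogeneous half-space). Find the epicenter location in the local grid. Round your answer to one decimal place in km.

Distance from S−P lag: d = Δt · v_P v_S / (v_P − v_S) = Δt · (6.68·3.54)/(6.68−3.54) ≈ 7.5310·Δt.
So d_P = 91.39, d_Q = 99.15, d_R = 50.52 km.
Circle about each station: (x − 65.5)² + (y − 22.2)² = 91.39²; (x − 44.7)² + (y − 75.6)² = 99.15²; (x + 25.3)² + (y + 46.3)² = 50.52².
Subtracting the P equation from the Q and R equations removes the quadratic terms:
-41.6 x + 106.8 y = 1451.77
-181.6 x − 137.0 y = 3800.55
Solving the 2×2 system: x ≈ -24.1, y ≈ 4.2 km.

-24.1 km east, 4.2 km north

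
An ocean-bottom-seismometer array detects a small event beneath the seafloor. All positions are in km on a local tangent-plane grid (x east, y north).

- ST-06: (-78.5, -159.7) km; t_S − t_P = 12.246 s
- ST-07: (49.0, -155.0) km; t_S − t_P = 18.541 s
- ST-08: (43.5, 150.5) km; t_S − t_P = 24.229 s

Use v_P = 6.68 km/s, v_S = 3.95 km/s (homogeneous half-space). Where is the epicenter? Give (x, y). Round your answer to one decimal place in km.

-90.0 km east, -41.9 km north

Distance from S−P lag: d = Δt · v_P v_S / (v_P − v_S) = Δt · (6.68·3.95)/(6.68−3.95) ≈ 9.6652·Δt.
So d_ST-06 = 118.36, d_ST-07 = 179.20, d_ST-08 = 234.18 km.
Circle about each station: (x + 78.5)² + (y + 159.7)² = 118.36²; (x − 49.0)² + (y + 155.0)² = 179.20²; (x − 43.5)² + (y − 150.5)² = 234.18².
Subtracting the ST-06 equation from the ST-07 and ST-08 equations removes the quadratic terms:
255.0 x + 9.4 y = -23343.89
244.0 x + 620.4 y = -47955.02
Solving the 2×2 system: x ≈ -90.0, y ≈ -41.9 km.
Check against ST-06 (with the unrounded x, y): √((x + 78.5)²+(y + 159.7)²) = 118.36 ≈ 118.36 km. ✓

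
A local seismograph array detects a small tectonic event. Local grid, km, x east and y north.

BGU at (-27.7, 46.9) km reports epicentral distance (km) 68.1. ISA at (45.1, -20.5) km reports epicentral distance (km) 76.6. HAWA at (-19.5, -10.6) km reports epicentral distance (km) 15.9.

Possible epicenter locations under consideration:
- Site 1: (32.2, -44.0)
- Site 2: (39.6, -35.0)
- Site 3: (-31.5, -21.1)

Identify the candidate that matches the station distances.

For each candidate, compare |candidate − station| to the reported distance:
Site 1: residuals BGU 40.8, ISA 49.8, HAWA 45.7 → max 49.8 km
Site 2: residuals BGU 37.9, ISA 61.1, HAWA 48.0 → max 61.1 km
Site 3: residuals BGU 0.0, ISA 0.0, HAWA 0.0 → max 0.0 km
Only Site 3 has all residuals ≈ 0.

Site 3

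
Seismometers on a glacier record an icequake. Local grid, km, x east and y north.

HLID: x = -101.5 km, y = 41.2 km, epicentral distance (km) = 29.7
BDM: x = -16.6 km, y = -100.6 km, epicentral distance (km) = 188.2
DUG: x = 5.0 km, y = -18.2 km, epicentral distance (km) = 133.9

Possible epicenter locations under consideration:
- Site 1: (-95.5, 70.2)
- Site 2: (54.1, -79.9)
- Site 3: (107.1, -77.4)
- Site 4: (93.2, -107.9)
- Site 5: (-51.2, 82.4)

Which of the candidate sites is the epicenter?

Site 1

For each candidate, compare |candidate − station| to the reported distance:
Site 1: residuals HLID 0.1, BDM 0.1, DUG 0.1 → max 0.1 km
Site 2: residuals HLID 167.5, BDM 114.5, DUG 55.0 → max 167.5 km
Site 3: residuals HLID 210.3, BDM 62.3, DUG 15.9 → max 210.3 km
Site 4: residuals HLID 215.5, BDM 78.2, DUG 8.1 → max 215.5 km
Site 5: residuals HLID 35.3, BDM 2.0, DUG 18.7 → max 35.3 km
Only Site 1 has all residuals ≈ 0.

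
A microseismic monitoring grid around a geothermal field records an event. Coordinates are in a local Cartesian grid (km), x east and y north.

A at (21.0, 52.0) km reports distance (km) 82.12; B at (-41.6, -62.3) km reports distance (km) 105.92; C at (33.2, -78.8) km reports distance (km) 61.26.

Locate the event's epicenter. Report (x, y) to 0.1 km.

Circle about each station: (x − 21.0)² + (y − 52.0)² = 82.12²; (x + 41.6)² + (y + 62.3)² = 105.92²; (x − 33.2)² + (y + 78.8)² = 61.26².
Subtracting pairs of circle equations eliminates x²+y² and gives linear equations (the radical axes):
-125.2 x − 228.6 y = -2008.50
24.4 x − 261.6 y = 7157.59
Solving the 2×2 system: x ≈ 56.4, y ≈ -22.1 km.
Check against A (with the unrounded x, y): √((x − 21.0)²+(y − 52.0)²) = 82.12 ≈ 82.12 km. ✓

(56.4, -22.1)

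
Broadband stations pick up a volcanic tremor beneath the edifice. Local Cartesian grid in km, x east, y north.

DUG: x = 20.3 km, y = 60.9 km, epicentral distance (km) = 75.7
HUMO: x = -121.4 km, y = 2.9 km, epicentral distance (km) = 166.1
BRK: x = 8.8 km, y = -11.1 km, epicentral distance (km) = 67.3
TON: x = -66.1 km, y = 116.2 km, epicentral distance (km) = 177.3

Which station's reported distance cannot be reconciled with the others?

Solve using three stations at a time. Using DUG, BRK, TON (subtract circle equations pairwise → linear system) gives (x, y) ≈ (73.7, 7.1).
Distances from that point to each station vs reported:
  DUG: calculated 75.8 vs reported 75.7 → residual 0.1 km
  HUMO: calculated 195.2 vs reported 166.1 → residual 29.1 km
  BRK: calculated 67.4 vs reported 67.3 → residual 0.1 km
  TON: calculated 177.3 vs reported 177.3 → residual 0.0 km
DUG, BRK, TON are mutually consistent (residuals ≈ 0); HUMO is off by 29.1 km.

HUMO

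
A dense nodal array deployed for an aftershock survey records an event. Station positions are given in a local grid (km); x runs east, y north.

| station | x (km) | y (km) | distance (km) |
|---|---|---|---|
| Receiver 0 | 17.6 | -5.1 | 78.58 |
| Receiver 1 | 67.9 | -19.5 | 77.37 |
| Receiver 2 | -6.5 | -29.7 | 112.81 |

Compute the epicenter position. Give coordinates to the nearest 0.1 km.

Circle about each station: (x − 17.6)² + (y + 5.1)² = 78.58²; (x − 67.9)² + (y + 19.5)² = 77.37²; (x + 6.5)² + (y + 29.7)² = 112.81².
Subtracting the Receiver 0 equation from the Receiver 1 and Receiver 2 equations removes the quadratic terms:
100.6 x − 28.8 y = 4843.59
-48.2 x − 49.2 y = -5962.71
Solving the 2×2 system: x ≈ 64.7, y ≈ 57.8 km.

(64.7, 57.8)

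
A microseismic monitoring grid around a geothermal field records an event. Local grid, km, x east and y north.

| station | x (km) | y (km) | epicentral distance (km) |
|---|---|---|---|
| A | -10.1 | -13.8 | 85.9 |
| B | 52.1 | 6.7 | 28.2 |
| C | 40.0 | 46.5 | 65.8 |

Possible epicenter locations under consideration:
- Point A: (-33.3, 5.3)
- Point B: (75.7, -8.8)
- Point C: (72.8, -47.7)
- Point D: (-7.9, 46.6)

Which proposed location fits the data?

Point B

For each candidate, compare |candidate − station| to the reported distance:
Point A: residuals A 55.8, B 57.2, C 18.3 → max 57.2 km
Point B: residuals A 0.0, B 0.0, C 0.0 → max 0.0 km
Point C: residuals A 3.7, B 30.0, C 33.9 → max 33.9 km
Point D: residuals A 25.5, B 43.9, C 17.9 → max 43.9 km
Only Point B has all residuals ≈ 0.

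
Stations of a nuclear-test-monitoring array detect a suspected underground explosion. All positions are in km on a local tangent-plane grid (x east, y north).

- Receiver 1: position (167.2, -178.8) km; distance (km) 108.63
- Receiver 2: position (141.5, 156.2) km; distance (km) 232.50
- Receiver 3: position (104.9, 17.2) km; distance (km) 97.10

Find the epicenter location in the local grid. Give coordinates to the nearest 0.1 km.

x ≈ 131.8 km, y ≈ -76.1 km

Circle about each station: (x − 167.2)² + (y + 178.8)² = 108.63²; (x − 141.5)² + (y − 156.2)² = 232.50²; (x − 104.9)² + (y − 17.2)² = 97.10².
Subtracting the Receiver 1 equation from the Receiver 2 and Receiver 3 equations removes the quadratic terms:
-51.4 x + 670.0 y = -57760.36
-124.6 x + 392.0 y = -46253.36
Solving the 2×2 system: x ≈ 131.8, y ≈ -76.1 km.
Check against Receiver 1 (with the unrounded x, y): √((x − 167.2)²+(y + 178.8)²) = 108.63 ≈ 108.63 km. ✓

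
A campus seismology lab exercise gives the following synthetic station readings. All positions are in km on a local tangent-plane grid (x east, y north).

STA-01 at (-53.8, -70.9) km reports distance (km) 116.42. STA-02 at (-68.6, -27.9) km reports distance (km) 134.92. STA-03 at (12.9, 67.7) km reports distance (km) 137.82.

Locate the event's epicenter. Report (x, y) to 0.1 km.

Circle about each station: (x + 53.8)² + (y + 70.9)² = 116.42²; (x + 68.6)² + (y + 27.9)² = 134.92²; (x − 12.9)² + (y − 67.7)² = 137.82².
Subtracting the STA-01 equation from the STA-02 and STA-03 equations removes the quadratic terms:
-29.6 x + 86.0 y = -7086.67
133.4 x + 277.2 y = -8612.29
Solving the 2×2 system: x ≈ 62.2, y ≈ -61.0 km.
Check against STA-01 (with the unrounded x, y): √((x + 53.8)²+(y + 70.9)²) = 116.41 ≈ 116.42 km. ✓

x ≈ 62.2 km, y ≈ -61.0 km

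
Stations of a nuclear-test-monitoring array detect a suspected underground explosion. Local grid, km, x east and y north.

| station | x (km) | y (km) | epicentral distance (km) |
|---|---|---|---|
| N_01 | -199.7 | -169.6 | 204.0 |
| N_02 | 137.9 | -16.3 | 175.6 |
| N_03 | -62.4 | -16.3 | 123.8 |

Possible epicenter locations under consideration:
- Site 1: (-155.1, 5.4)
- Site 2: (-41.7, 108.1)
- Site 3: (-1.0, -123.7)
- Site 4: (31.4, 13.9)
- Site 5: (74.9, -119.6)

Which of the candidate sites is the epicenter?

For each candidate, compare |candidate − station| to the reported distance:
Site 1: residuals N_01 23.4, N_02 118.2, N_03 28.6 → max 118.2 km
Site 2: residuals N_01 115.5, N_02 42.9, N_03 2.3 → max 115.5 km
Site 3: residuals N_01 0.1, N_02 0.0, N_03 0.1 → max 0.1 km
Site 4: residuals N_01 91.1, N_02 64.9, N_03 25.3 → max 91.1 km
Site 5: residuals N_01 75.1, N_02 54.6, N_03 48.0 → max 75.1 km
Only Site 3 has all residuals ≈ 0.

Site 3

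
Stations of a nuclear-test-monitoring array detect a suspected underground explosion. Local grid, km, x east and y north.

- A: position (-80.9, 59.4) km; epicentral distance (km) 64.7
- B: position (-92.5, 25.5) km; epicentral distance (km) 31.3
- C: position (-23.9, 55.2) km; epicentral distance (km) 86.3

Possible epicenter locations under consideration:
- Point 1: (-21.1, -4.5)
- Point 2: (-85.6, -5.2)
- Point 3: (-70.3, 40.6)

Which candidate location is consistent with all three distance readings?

For each candidate, compare |candidate − station| to the reported distance:
Point 1: residuals A 22.8, B 46.1, C 26.5 → max 46.1 km
Point 2: residuals A 0.1, B 0.2, C 0.0 → max 0.2 km
Point 3: residuals A 43.1, B 4.5, C 37.7 → max 43.1 km
Only Point 2 has all residuals ≈ 0.

Point 2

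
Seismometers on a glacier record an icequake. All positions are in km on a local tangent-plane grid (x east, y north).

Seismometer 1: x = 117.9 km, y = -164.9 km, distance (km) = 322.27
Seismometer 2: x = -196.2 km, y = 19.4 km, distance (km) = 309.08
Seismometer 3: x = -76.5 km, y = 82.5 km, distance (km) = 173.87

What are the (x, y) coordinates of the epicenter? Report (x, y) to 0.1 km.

Circle about each station: (x − 117.9)² + (y + 164.9)² = 322.27²; (x + 196.2)² + (y − 19.4)² = 309.08²; (x + 76.5)² + (y − 82.5)² = 173.87².
Subtracting the Seismometer 1 equation from the Seismometer 2 and Seismometer 3 equations removes the quadratic terms:
-628.2 x + 368.6 y = 6105.89
-388.8 x + 494.8 y = 45193.26
Solving the 2×2 system: x ≈ 81.4, y ≈ 155.3 km.

81.4 km east, 155.3 km north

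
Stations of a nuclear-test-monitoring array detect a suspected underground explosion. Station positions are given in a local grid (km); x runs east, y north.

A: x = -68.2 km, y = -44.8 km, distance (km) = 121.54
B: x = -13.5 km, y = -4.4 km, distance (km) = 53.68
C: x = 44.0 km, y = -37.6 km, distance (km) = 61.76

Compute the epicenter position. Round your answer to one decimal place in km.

Circle about each station: (x + 68.2)² + (y + 44.8)² = 121.54²; (x + 13.5)² + (y + 4.4)² = 53.68²; (x − 44.0)² + (y + 37.6)² = 61.76².
Subtracting pairs of circle equations eliminates x²+y² and gives linear equations (the radical axes):
109.4 x + 80.8 y = 5433.76
224.4 x + 14.4 y = 7649.15
Solving the 2×2 system: x ≈ 32.6, y ≈ 23.1 km.

x ≈ 32.6 km, y ≈ 23.1 km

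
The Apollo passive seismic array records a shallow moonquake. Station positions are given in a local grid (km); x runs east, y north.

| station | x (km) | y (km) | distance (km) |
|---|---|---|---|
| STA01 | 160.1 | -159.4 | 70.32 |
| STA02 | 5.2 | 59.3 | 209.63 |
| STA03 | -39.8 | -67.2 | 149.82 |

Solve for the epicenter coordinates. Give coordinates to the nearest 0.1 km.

Circle about each station: (x − 160.1)² + (y + 159.4)² = 70.32²; (x − 5.2)² + (y − 59.3)² = 209.63²; (x + 39.8)² + (y + 67.2)² = 149.82².
Subtracting pairs of circle equations eliminates x²+y² and gives linear equations (the radical axes):
-309.8 x + 437.4 y = -86496.67
-399.8 x + 184.4 y = -62441.62
Solving the 2×2 system: x ≈ 96.5, y ≈ -129.4 km.
Check against STA01 (with the unrounded x, y): √((x − 160.1)²+(y + 159.4)²) = 70.32 ≈ 70.32 km. ✓

x ≈ 96.5 km, y ≈ -129.4 km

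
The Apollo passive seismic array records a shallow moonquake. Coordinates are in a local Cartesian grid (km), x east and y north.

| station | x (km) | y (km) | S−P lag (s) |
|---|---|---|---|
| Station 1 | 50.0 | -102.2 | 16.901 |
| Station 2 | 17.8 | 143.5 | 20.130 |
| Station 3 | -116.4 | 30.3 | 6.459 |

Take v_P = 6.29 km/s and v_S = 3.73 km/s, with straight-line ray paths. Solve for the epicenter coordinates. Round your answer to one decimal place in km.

-77.6 km east, -14.4 km north

Distance from S−P lag: d = Δt · v_P v_S / (v_P − v_S) = Δt · (6.29·3.73)/(6.29−3.73) ≈ 9.1647·Δt.
So d_Station 1 = 154.89, d_Station 2 = 184.49, d_Station 3 = 59.19 km.
Circle about each station: (x − 50.0)² + (y + 102.2)² = 154.89²; (x − 17.8)² + (y − 143.5)² = 184.49²; (x + 116.4)² + (y − 30.3)² = 59.19².
Subtracting the Station 1 equation from the Station 2 and Station 3 equations removes the quadratic terms:
-64.4 x + 491.4 y = -2081.40
-332.8 x + 265.0 y = 22009.67
Solving the 2×2 system: x ≈ -77.6, y ≈ -14.4 km.
Check against Station 1 (with the unrounded x, y): √((x − 50.0)²+(y + 102.2)²) = 154.89 ≈ 154.89 km. ✓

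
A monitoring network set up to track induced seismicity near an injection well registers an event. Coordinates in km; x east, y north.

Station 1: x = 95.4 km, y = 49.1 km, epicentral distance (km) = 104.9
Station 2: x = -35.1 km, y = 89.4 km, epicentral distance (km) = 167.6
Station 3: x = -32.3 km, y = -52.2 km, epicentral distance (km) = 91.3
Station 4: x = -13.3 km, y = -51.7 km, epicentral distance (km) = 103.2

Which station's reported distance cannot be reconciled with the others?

Solve using three stations at a time. Using Station 1, Station 2, Station 3 (subtract circle equations pairwise → linear system) gives (x, y) ≈ (59.0, -49.3).
Distances from that point to each station vs reported:
  Station 1: calculated 104.9 vs reported 104.9 → residual 0.0 km
  Station 2: calculated 167.6 vs reported 167.6 → residual 0.0 km
  Station 3: calculated 91.3 vs reported 91.3 → residual 0.0 km
  Station 4: calculated 72.3 vs reported 103.2 → residual 30.9 km
Station 1, Station 2, Station 3 are mutually consistent (residuals ≈ 0); Station 4 is off by 30.9 km.

Station 4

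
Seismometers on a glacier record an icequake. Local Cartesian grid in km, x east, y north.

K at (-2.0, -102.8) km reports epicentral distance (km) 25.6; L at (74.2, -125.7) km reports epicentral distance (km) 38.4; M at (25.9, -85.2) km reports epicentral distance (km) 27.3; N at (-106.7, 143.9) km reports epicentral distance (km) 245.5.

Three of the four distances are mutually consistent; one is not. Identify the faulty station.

L

Solve using three stations at a time. Using K, M, N (subtract circle equations pairwise → linear system) gives (x, y) ≈ (-0.2, -77.3).
Distances from that point to each station vs reported:
  K: calculated 25.6 vs reported 25.6 → residual 0.0 km
  L: calculated 88.8 vs reported 38.4 → residual 50.4 km
  M: calculated 27.3 vs reported 27.3 → residual 0.0 km
  N: calculated 245.5 vs reported 245.5 → residual 0.0 km
K, M, N are mutually consistent (residuals ≈ 0); L is off by 50.4 km.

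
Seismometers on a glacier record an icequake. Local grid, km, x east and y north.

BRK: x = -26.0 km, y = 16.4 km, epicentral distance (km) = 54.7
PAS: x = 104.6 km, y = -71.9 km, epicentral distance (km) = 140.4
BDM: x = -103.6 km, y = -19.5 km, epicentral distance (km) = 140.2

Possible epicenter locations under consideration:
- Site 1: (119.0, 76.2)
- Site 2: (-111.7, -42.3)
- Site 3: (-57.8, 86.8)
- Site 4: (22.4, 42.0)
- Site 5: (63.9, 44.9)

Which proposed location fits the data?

Site 4

For each candidate, compare |candidate − station| to the reported distance:
Site 1: residuals BRK 102.1, PAS 8.4, BDM 102.1 → max 102.1 km
Site 2: residuals BRK 49.2, PAS 77.9, BDM 116.0 → max 116.0 km
Site 3: residuals BRK 22.5, PAS 86.7, BDM 24.5 → max 86.7 km
Site 4: residuals BRK 0.1, PAS 0.1, BDM 0.0 → max 0.1 km
Site 5: residuals BRK 39.6, PAS 16.7, BDM 39.3 → max 39.6 km
Only Site 4 has all residuals ≈ 0.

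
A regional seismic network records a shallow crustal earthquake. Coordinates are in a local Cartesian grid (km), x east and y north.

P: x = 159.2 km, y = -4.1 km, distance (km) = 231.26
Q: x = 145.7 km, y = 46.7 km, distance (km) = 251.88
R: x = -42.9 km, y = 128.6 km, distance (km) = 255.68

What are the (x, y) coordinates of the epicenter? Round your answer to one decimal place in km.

x ≈ -36.7 km, y ≈ -127.0 km

Circle about each station: (x − 159.2)² + (y + 4.1)² = 231.26²; (x − 145.7)² + (y − 46.7)² = 251.88²; (x + 42.9)² + (y − 128.6)² = 255.68².
Subtracting the P equation from the Q and R equations removes the quadratic terms:
-27.0 x + 101.6 y = -11914.42
-404.2 x + 265.4 y = -18874.15
Solving the 2×2 system: x ≈ -36.7, y ≈ -127.0 km.
Check against P (with the unrounded x, y): √((x − 159.2)²+(y + 4.1)²) = 231.28 ≈ 231.26 km. ✓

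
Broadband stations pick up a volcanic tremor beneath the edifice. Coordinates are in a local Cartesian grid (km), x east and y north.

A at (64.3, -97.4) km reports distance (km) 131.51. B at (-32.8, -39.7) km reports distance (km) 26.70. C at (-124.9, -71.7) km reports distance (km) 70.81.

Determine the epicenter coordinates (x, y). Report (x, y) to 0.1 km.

Circle about each station: (x − 64.3)² + (y + 97.4)² = 131.51²; (x + 32.8)² + (y + 39.7)² = 26.70²; (x + 124.9)² + (y + 71.7)² = 70.81².
Subtracting the A equation from the B and C equations removes the quadratic terms:
-194.2 x + 115.4 y = 5612.67
-378.4 x + 51.4 y = 19400.47
Solving the 2×2 system: x ≈ -57.9, y ≈ -48.8 km.

-57.9 km east, -48.8 km north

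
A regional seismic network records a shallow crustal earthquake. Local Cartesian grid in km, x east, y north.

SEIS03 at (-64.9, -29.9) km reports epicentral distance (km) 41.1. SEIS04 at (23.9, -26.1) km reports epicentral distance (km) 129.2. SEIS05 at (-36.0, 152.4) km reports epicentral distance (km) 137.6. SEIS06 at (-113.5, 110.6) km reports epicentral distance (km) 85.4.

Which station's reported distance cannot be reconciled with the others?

Solve using three stations at a time. Using SEIS04, SEIS05, SEIS06 (subtract circle equations pairwise → linear system) gives (x, y) ≈ (-93.7, 27.4).
Distances from that point to each station vs reported:
  SEIS03: calculated 64.2 vs reported 41.1 → residual 23.1 km
  SEIS04: calculated 129.2 vs reported 129.2 → residual 0.0 km
  SEIS05: calculated 137.6 vs reported 137.6 → residual 0.0 km
  SEIS06: calculated 85.5 vs reported 85.4 → residual 0.1 km
SEIS04, SEIS05, SEIS06 are mutually consistent (residuals ≈ 0); SEIS03 is off by 23.1 km.

SEIS03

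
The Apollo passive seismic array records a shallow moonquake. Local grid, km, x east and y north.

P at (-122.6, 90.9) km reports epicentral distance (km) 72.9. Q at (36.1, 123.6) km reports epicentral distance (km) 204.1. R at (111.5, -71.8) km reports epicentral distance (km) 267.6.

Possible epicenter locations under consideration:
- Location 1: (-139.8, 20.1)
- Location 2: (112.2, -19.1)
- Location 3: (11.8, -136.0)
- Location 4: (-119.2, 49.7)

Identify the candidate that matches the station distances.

Location 1

For each candidate, compare |candidate − station| to the reported distance:
Location 1: residuals P 0.0, Q 0.0, R 0.0 → max 0.0 km
Location 2: residuals P 186.4, Q 42.4, R 214.9 → max 214.9 km
Location 3: residuals P 190.8, Q 56.6, R 149.0 → max 190.8 km
Location 4: residuals P 31.6, Q 32.1, R 6.9 → max 32.1 km
Only Location 1 has all residuals ≈ 0.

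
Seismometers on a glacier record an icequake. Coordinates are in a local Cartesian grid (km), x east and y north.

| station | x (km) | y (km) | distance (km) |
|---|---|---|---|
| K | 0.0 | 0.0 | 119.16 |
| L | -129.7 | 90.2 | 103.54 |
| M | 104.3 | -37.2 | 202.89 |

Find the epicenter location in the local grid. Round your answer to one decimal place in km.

Circle about each station: x² + y² = 119.16²; (x + 129.7)² + (y − 90.2)² = 103.54²; (x − 104.3)² + (y + 37.2)² = 202.89².
Subtracting pairs of circle equations eliminates x²+y² and gives linear equations (the radical axes):
-259.4 x + 180.4 y = 28436.70
208.6 x − 74.4 y = -14702.92
Solving the 2×2 system: x ≈ -29.3, y ≈ 115.5 km.
Check against K (with the unrounded x, y): √(x²+y²) = 119.18 ≈ 119.16 km. ✓

x ≈ -29.3 km, y ≈ 115.5 km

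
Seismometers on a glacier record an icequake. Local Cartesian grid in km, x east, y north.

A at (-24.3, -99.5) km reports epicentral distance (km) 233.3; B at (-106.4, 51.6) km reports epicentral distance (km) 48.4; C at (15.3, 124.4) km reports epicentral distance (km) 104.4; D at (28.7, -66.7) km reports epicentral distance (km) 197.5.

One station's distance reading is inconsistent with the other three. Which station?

A

Solve using three stations at a time. Using B, C, D (subtract circle equations pairwise → linear system) gives (x, y) ≈ (-84.8, 94.9).
Distances from that point to each station vs reported:
  A: calculated 203.6 vs reported 233.3 → residual 29.7 km
  B: calculated 48.4 vs reported 48.4 → residual 0.0 km
  C: calculated 104.4 vs reported 104.4 → residual 0.0 km
  D: calculated 197.5 vs reported 197.5 → residual 0.0 km
B, C, D are mutually consistent (residuals ≈ 0); A is off by 29.7 km.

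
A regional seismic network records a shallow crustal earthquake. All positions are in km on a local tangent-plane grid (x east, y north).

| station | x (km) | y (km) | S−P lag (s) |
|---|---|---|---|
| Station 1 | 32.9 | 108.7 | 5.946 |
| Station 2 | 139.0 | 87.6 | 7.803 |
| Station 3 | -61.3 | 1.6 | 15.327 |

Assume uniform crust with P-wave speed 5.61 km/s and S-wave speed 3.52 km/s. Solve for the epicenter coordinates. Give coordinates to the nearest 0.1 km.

(68.7, 65.4)

Distance from S−P lag: d = Δt · v_P v_S / (v_P − v_S) = Δt · (5.61·3.52)/(5.61−3.52) ≈ 9.4484·Δt.
So d_Station 1 = 56.18, d_Station 2 = 73.73, d_Station 3 = 144.82 km.
Circle about each station: (x − 32.9)² + (y − 108.7)² = 56.18²; (x − 139.0)² + (y − 87.6)² = 73.73²; (x + 61.3)² + (y − 1.6)² = 144.82².
Subtracting the Station 1 equation from the Station 2 and Station 3 equations removes the quadratic terms:
212.2 x − 42.2 y = 11816.74
-188.4 x − 214.2 y = -26954.49
Solving the 2×2 system: x ≈ 68.7, y ≈ 65.4 km.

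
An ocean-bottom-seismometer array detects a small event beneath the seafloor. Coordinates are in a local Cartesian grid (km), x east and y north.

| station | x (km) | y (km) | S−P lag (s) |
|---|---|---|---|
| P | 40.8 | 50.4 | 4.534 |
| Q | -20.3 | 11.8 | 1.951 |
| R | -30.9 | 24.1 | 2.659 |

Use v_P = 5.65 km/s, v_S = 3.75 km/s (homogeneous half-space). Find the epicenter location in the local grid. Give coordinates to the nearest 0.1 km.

Distance from S−P lag: d = Δt · v_P v_S / (v_P − v_S) = Δt · (5.65·3.75)/(5.65−3.75) ≈ 11.1513·Δt.
So d_P = 50.56, d_Q = 21.76, d_R = 29.65 km.
Circle about each station: (x − 40.8)² + (y − 50.4)² = 50.56²; (x + 20.3)² + (y − 11.8)² = 21.76²; (x + 30.9)² + (y − 24.1)² = 29.65².
Subtracting pairs of circle equations eliminates x²+y² and gives linear equations (the radical axes):
-122.2 x − 77.2 y = -1570.65
-143.4 x − 52.6 y = -991.99
Solving the 2×2 system: x ≈ -1.3, y ≈ 22.4 km.

x ≈ -1.3 km, y ≈ 22.4 km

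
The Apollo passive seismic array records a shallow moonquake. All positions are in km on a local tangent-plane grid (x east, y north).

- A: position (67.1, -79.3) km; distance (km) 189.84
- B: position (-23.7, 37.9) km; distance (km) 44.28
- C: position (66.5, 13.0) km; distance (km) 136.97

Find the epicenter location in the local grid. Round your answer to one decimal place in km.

Circle about each station: (x − 67.1)² + (y + 79.3)² = 189.84²; (x + 23.7)² + (y − 37.9)² = 44.28²; (x − 66.5)² + (y − 13.0)² = 136.97².
Subtracting pairs of circle equations eliminates x²+y² and gives linear equations (the radical axes):
-181.6 x + 234.4 y = 25285.71
-1.2 x + 184.6 y = 11078.79
Solving the 2×2 system: x ≈ -62.3, y ≈ 59.6 km.

-62.3 km east, 59.6 km north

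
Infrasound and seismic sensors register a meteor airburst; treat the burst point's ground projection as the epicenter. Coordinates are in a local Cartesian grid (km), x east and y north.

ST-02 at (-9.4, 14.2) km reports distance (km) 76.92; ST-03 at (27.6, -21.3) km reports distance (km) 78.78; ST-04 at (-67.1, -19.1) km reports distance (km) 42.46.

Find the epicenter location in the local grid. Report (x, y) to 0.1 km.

Circle about each station: (x + 9.4)² + (y − 14.2)² = 76.92²; (x − 27.6)² + (y + 21.3)² = 78.78²; (x + 67.1)² + (y + 19.1)² = 42.46².
Subtracting pairs of circle equations eliminates x²+y² and gives linear equations (the radical axes):
74.0 x − 71.0 y = 635.85
-115.4 x − 66.6 y = 8691.05
Solving the 2×2 system: x ≈ -43.8, y ≈ -54.6 km.

(-43.8, -54.6)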